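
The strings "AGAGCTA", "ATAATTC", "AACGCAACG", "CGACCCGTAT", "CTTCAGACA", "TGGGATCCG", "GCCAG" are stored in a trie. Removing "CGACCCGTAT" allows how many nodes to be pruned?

Walk "CGACCCGTAT" from the leaf back toward the root, removing each node that no remaining word uses.
The suffix "GACCCGTAT" (9 nodes) is used only by "CGACCCGTAT"; the node for "C" still has the child "T", so pruning stops there.
Nodes removed: 9

9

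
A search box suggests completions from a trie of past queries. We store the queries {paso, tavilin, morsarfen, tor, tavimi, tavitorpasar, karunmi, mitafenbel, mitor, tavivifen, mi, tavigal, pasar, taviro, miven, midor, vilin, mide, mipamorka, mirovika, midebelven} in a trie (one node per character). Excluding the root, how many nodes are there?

Count nodes per top-level branch (shared prefixes stored once):
  'k'-branch (karunmi): 7 nodes
  'm'-branch (mi, mide, midebelven, midor, mipamorka, mirovika, mitafenbel, mitor, miven, morsarfen): 46 nodes
  'p'-branch (pasar, paso): 6 nodes
  't'-branch (tavigal, tavilin, tavimi, taviro, tavitorpasar, tavivifen, tor): 29 nodes
  'v'-branch (vilin): 5 nodes
Sum: 93

93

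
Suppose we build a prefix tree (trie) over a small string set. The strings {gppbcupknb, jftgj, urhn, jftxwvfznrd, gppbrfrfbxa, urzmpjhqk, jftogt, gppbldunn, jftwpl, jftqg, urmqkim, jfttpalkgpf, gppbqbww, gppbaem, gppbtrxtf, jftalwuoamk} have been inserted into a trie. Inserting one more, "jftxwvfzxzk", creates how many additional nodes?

"jftxwvfz" is already a path in the trie; the remaining "xzk" must be added.
Each of the 3 remaining characters creates one node.

3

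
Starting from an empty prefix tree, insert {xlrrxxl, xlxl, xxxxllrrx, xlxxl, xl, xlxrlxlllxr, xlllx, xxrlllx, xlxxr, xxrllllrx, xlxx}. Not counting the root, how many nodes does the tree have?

Count nodes per top-level branch (shared prefixes stored once):
  'x'-branch (xl, xlllx, xlrrxxl, xlxl, xlxrlxlllxr, xlxx, xlxxl, xlxxr, xxrllllrx, xxrlllx, xxxxllrrx): 39 nodes
Sum: 39

39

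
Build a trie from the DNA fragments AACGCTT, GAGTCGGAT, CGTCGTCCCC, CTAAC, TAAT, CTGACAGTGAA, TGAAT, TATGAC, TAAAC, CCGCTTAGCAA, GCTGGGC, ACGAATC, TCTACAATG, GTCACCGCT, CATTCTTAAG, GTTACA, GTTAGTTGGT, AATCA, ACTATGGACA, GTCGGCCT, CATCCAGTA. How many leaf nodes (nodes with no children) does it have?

21

Leaves are exactly the stored words that no other stored word extends.
Those words: "AACGCTT", "AATCA", "ACGAATC", "ACTATGGACA", "CATCCAGTA", "CATTCTTAAG", "CCGCTTAGCAA", "CGTCGTCCCC", "CTAAC", "CTGACAGTGAA", "GAGTCGGAT", "GCTGGGC", "GTCACCGCT", "GTCGGCCT", "GTTACA", "GTTAGTTGGT", "TAAAC", "TAAT", "TATGAC", "TCTACAATG", "TGAAT"
Leaf count: 21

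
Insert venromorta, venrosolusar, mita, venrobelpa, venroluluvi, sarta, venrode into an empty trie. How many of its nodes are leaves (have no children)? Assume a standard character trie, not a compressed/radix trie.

Leaves are exactly the stored words that no other stored word extends.
Those words: "mita", "sarta", "venrobelpa", "venrode", "venroluluvi", "venromorta", "venrosolusar"
Leaf count: 7

7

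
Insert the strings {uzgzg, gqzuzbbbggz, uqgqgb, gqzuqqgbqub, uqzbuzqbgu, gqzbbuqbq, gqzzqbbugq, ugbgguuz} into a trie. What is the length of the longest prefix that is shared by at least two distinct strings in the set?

Look for the deepest trie node that still has at least two words in its subtree.
"gqzuqqgbqub" and "gqzuzbbbggz" agree on "gqzu" (4 characters) before diverging; nothing deeper is shared.
Longest shared-prefix length: 4

4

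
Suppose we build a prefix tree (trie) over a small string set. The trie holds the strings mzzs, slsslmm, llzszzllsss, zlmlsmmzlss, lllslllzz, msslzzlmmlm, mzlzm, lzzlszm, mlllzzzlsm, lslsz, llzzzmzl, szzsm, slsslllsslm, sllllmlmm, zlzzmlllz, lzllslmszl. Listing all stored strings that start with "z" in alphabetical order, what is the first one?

Words with prefix "z", in lexicographic order: "zlmlsmmzlss", "zlzzmlllz"
Position 1: zlmlsmmzlss

zlmlsmmzlss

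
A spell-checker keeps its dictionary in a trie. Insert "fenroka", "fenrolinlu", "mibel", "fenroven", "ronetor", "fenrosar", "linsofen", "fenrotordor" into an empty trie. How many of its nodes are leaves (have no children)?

8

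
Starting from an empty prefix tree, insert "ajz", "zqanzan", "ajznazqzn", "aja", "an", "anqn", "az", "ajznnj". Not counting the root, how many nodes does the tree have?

Count nodes per top-level branch (shared prefixes stored once):
  'a'-branch (aja, ajz, ajznazqzn, ajznnj, an, anqn, az): 16 nodes
  'z'-branch (zqanzan): 7 nodes
Sum: 23

23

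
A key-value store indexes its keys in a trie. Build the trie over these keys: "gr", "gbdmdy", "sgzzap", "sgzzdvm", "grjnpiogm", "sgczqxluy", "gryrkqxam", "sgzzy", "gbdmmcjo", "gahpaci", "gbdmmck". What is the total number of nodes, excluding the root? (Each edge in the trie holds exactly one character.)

49

Insert word by word; a character creates a node only if that edge doesn't already exist:
  "gr" → 2 new (g, r)
  "gbdmdy" → prefix "g" already present; 5 new (b, d, m, d, y)
  "sgzzap" → 6 new (s, g, z, z, a, p)
  "sgzzdvm" → prefix "sgzz" already present; 3 new (d, v, m)
  "grjnpiogm" → prefix "gr" already present; 7 new (j, n, p, i, o, g, m)
  "sgczqxluy" → prefix "sg" already present; 7 new (c, z, q, x, l, u, y)
  "gryrkqxam" → prefix "gr" already present; 7 new (y, r, k, q, x, a, m)
  "sgzzy" → prefix "sgzz" already present; 1 new (y)
  "gbdmmcjo" → prefix "gbdm" already present; 4 new (m, c, j, o)
  "gahpaci" → prefix "g" already present; 6 new (a, h, p, a, c, i)
  "gbdmmck" → prefix "gbdmmc" already present; 1 new (k)
Total nodes = 2 + 5 + 6 + 3 + 7 + 7 + 7 + 1 + 4 + 6 + 1 = 49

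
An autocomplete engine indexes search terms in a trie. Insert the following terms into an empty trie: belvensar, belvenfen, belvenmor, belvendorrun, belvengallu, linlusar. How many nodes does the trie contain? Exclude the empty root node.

Trie structure (* marks end of a word):
(root)
├─ b
│  └─ e
│     └─ l
│        └─ v
│           └─ e
│              └─ n
│                 ├─ d
│                 │  └─ o
│                 │     └─ r
│                 │        └─ r
│                 │           └─ u
│                 │              └─ n *
│                 ├─ f
│                 │  └─ e
│                 │     └─ n *
│                 ├─ g
│                 │  └─ a
│                 │     └─ l
│                 │        └─ l
│                 │           └─ u *
│                 ├─ m
│                 │  └─ o
│                 │     └─ r *
│                 └─ s
│                    └─ a
│                       └─ r *
└─ l
   └─ i
      └─ n
         └─ l
            └─ u
               └─ s
                  └─ a
                     └─ r *
Counting every labelled node above: 34.

34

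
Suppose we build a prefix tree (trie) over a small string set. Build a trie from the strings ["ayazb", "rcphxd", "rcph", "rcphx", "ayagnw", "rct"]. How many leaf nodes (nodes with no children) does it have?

4

A leaf is a node with no children — equivalently, the end of a word that is not a proper prefix of any other stored word.
Those words: "ayagnw", "ayazb", "rcphxd", "rct"
Leaf count: 4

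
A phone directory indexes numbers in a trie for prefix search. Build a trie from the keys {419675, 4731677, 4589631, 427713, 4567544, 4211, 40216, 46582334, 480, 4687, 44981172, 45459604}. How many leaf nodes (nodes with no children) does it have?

A leaf is a node with no children — equivalently, the end of a word that is not a proper prefix of any other stored word.
Those words: "40216", "419675", "4211", "427713", "44981172", "45459604", "4567544", "4589631", "46582334", "4687", "4731677", "480"
Leaf count: 12

12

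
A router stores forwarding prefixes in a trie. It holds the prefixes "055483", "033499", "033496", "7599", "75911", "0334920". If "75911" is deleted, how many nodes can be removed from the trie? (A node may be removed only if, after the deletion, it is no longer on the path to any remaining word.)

Walk "75911" from the leaf back toward the root, removing each node that no remaining word uses.
The suffix "11" (2 nodes) is used only by "75911"; the node for "759" still has the child "9", so pruning stops there.
Nodes removed: 2

2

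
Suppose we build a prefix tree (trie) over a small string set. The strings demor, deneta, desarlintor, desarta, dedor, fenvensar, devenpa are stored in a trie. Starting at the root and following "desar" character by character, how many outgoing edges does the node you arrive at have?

2

Follow the path "desar" to its node, then look at its outgoing edges.
Characters that immediately follow "desar" among the stored strings: {l, t}.
That node has 2 child edges.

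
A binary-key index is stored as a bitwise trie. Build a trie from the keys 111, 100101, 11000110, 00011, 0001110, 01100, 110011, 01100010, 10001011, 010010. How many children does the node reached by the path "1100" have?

2

Follow the path "1100" to its node, then look at its outgoing edges.
Distinct next characters after "1100": 0, 1.
That node has 2 child edges.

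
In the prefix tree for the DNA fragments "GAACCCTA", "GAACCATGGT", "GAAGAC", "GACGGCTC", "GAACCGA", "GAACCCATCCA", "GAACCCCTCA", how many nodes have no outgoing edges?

A leaf is a node with no children — equivalently, the end of a word that is not a proper prefix of any other stored word.
Those words: "GAACCATGGT", "GAACCCATCCA", "GAACCCCTCA", "GAACCCTA", "GAACCGA", "GAAGAC", "GACGGCTC"
Leaf count: 7

7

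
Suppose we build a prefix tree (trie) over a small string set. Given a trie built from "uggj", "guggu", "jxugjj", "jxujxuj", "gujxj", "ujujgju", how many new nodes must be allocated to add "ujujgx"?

Walking "ujujgx" from the root, the first 5 characters ("ujujg") follow existing edges; "x" is the first miss.
So 6 − 5 = 1 new nodes.

1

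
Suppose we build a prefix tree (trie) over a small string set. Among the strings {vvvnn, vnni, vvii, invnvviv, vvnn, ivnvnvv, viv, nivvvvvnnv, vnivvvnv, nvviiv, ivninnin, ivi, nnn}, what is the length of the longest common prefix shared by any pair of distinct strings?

3

The deepest shared node is where two words last agree before diverging.
e.g. "ivninnin" and "ivnvnvv" share the prefix "ivn" of length 3; no pair shares a longer one.
Longest shared-prefix length: 3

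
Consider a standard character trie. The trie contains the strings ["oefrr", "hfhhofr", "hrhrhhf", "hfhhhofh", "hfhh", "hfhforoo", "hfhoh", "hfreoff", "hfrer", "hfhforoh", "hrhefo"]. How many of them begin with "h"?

Traverse to the node for "h", then collect every word in that subtree.
Matches: "hfhforoh", "hfhforoo", "hfhh", "hfhhhofh", "hfhhofr", "hfhoh", "hfreoff", "hfrer", "hrhefo", "hrhrhhf"
Count: 10

10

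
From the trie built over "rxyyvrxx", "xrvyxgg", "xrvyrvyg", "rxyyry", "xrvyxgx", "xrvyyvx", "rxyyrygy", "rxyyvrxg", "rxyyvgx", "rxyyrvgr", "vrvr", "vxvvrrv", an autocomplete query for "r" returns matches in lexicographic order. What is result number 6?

rxyyvrxx

Words with prefix "r", in lexicographic order: "rxyyrvgr", "rxyyry", "rxyyrygy", "rxyyvgx", "rxyyvrxg", "rxyyvrxx"
Position 6: rxyyvrxx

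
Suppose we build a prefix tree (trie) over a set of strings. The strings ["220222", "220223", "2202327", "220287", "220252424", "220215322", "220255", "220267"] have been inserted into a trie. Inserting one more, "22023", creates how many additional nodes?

0

"22023" is already a full path in the trie; only an end-marker is added.
No new nodes are needed: 0.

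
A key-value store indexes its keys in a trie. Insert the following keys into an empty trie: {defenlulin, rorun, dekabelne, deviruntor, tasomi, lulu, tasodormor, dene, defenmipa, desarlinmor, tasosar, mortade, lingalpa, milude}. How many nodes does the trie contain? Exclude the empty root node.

83

Insert word by word; a character creates a node only if that edge doesn't already exist:
  "defenlulin" → 10 new (d, e, f, e, n, l, u, l, i, n)
  "rorun" → 5 new (r, o, r, u, n)
  "dekabelne" → prefix "de" already present; 7 new (k, a, b, e, l, n, e)
  "deviruntor" → prefix "de" already present; 8 new (v, i, r, u, n, t, o, r)
  "tasomi" → 6 new (t, a, s, o, m, i)
  "lulu" → 4 new (l, u, l, u)
  "tasodormor" → prefix "taso" already present; 6 new (d, o, r, m, o, r)
  "dene" → prefix "de" already present; 2 new (n, e)
  "defenmipa" → prefix "defen" already present; 4 new (m, i, p, a)
  "desarlinmor" → prefix "de" already present; 9 new (s, a, r, l, i, n, m, o, r)
  "tasosar" → prefix "taso" already present; 3 new (s, a, r)
  "mortade" → 7 new (m, o, r, t, a, d, e)
  "lingalpa" → prefix "l" already present; 7 new (i, n, g, a, l, p, a)
  "milude" → prefix "m" already present; 5 new (i, l, u, d, e)
Total nodes = 10 + 5 + 7 + 8 + 6 + 4 + 6 + 2 + 4 + 9 + 3 + 7 + 7 + 5 = 83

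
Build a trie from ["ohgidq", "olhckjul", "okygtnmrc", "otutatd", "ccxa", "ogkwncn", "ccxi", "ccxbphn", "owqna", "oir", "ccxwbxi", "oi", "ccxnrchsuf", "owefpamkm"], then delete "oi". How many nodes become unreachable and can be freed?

0

After clearing the end-marker at "oi", prune upward until reaching a node still needed by another word.
Every node on "oi" is still needed (e.g. by "oir"), so nothing is freed.
Nodes removed: 0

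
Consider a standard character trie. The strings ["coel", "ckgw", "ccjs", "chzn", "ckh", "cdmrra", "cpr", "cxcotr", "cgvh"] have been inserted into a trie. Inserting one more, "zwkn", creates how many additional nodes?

4

Nothing in the trie begins with "z"; the whole of "zwkn" is new.
4 − 0 = 4 new nodes.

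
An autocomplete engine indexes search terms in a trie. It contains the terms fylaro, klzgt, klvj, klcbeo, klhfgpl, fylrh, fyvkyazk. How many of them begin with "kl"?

4

Walk to "kl"; the words in its subtree are exactly those with that prefix.
Words under "kl": klcbeo, klhfgpl, klvj, klzgt
Count: 4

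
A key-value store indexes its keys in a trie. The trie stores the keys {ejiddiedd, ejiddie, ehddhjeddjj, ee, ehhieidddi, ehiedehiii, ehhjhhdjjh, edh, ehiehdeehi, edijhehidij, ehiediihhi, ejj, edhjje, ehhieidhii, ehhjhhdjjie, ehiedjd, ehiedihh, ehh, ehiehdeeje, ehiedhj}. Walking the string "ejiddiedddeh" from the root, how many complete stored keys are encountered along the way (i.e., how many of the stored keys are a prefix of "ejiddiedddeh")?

2

Check each prefix of "ejiddiedddeh" against the stored set — each match is an end-marker on the path.
Prefixes of the query that are stored words: "ejiddie", "ejiddiedd"
Count: 2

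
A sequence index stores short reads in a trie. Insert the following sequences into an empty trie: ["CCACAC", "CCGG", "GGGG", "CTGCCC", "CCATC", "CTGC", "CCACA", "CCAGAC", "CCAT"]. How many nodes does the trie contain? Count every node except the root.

Trie structure (* marks end of a word):
(root)
├─ C
│  ├─ C
│  │  ├─ A
│  │  │  ├─ C
│  │  │  │  └─ A *
│  │  │  │     └─ C *
│  │  │  ├─ G
│  │  │  │  └─ A
│  │  │  │     └─ C *
│  │  │  └─ T *
│  │  │     └─ C *
│  │  └─ G
│  │     └─ G *
│  └─ T
│     └─ G
│        └─ C *
│           └─ C
│              └─ C *
└─ G
   └─ G
      └─ G
         └─ G *
Counting every labelled node above: 22.

22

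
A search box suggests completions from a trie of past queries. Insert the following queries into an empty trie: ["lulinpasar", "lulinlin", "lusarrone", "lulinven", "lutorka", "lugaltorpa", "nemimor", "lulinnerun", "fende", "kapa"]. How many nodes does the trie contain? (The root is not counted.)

57

Trace insertions, counting only characters that open a new branch:
  "lulinpasar" → 10 new (l, u, l, i, n, p, a, s, a, r)
  "lulinlin" → prefix "lulin" already present; 3 new (l, i, n)
  "lusarrone" → prefix "lu" already present; 7 new (s, a, r, r, o, n, e)
  "lulinven" → prefix "lulin" already present; 3 new (v, e, n)
  "lutorka" → prefix "lu" already present; 5 new (t, o, r, k, a)
  "lugaltorpa" → prefix "lu" already present; 8 new (g, a, l, t, o, r, p, a)
  "nemimor" → 7 new (n, e, m, i, m, o, r)
  "lulinnerun" → prefix "lulin" already present; 5 new (n, e, r, u, n)
  "fende" → 5 new (f, e, n, d, e)
  "kapa" → 4 new (k, a, p, a)
Total nodes = 10 + 3 + 7 + 3 + 5 + 8 + 7 + 5 + 5 + 4 = 57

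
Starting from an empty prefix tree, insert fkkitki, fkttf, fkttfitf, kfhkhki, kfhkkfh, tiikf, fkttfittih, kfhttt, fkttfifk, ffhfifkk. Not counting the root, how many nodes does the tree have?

Count nodes per top-level branch (shared prefixes stored once):
  'f'-branch (ffhfifkk, fkkitki, fkttf, fkttfifk, fkttfitf, fkttfittih): 25 nodes
  'k'-branch (kfhkhki, kfhkkfh, kfhttt): 13 nodes
  't'-branch (tiikf): 5 nodes
Sum: 43

43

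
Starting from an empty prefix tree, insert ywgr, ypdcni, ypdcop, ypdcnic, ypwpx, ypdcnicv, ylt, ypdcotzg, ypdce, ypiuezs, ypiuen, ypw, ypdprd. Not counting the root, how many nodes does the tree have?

31

Count nodes per top-level branch (shared prefixes stored once):
  'y'-branch (ylt, ypdce, ypdcni, ypdcnic, ypdcnicv, ypdcop, ypdcotzg, ypdprd, ypiuen, ypiuezs, ypw, ypwpx, ywgr): 31 nodes
Sum: 31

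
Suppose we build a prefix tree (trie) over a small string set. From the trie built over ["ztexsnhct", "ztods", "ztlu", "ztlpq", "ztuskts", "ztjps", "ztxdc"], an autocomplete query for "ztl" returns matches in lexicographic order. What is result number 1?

Filter for "ztl…" and sort: "ztlpq", "ztlu"
The 1st is ztlpq.

ztlpq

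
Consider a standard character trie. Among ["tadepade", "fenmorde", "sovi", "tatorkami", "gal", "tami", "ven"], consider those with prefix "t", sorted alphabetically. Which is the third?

DFS of the "t" subtree visits, in order: "tadepade", "tami", "tatorkami"
The 3rd is tatorkami.

tatorkami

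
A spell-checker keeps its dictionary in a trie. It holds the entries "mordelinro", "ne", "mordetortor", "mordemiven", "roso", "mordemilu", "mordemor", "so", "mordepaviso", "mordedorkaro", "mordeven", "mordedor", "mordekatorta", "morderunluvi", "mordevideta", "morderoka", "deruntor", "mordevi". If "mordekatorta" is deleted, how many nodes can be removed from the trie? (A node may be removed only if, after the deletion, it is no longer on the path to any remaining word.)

A node on "mordekatorta"'s path can go only if nothing else ends at it or branches off below it.
The suffix "katorta" (7 nodes) is used only by "mordekatorta"; the node for "morde" still has the child "l", so pruning stops there.
Nodes removed: 7

7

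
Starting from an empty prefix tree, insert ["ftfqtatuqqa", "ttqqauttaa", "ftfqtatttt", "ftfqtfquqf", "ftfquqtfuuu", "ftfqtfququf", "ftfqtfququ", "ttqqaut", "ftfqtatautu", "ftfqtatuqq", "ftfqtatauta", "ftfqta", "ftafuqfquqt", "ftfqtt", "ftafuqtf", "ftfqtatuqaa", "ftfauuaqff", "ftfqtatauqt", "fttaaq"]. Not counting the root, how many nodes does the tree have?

70

For each word, the new-node count is its length minus the longest prefix already in the trie:
  "ftfqtatuqqa" → 11 new (f, t, f, q, t, a, t, u, q, q, a)
  "ttqqauttaa" → 10 new (t, t, q, q, a, u, t, t, a, a)
  "ftfqtatttt" → prefix "ftfqtat" already present; 3 new (t, t, t)
  "ftfqtfquqf" → prefix "ftfqt" already present; 5 new (f, q, u, q, f)
  "ftfquqtfuuu" → prefix "ftfq" already present; 7 new (u, q, t, f, u, u, u)
  "ftfqtfququf" → prefix "ftfqtfquq" already present; 2 new (u, f)
  "ftfqtfququ" → prefix "ftfqtfququ" already present; 0 new (none)
  "ttqqaut" → prefix "ttqqaut" already present; 0 new (none)
  "ftfqtatautu" → prefix "ftfqtat" already present; 4 new (a, u, t, u)
  "ftfqtatuqq" → prefix "ftfqtatuqq" already present; 0 new (none)
  "ftfqtatauta" → prefix "ftfqtataut" already present; 1 new (a)
  "ftfqta" → prefix "ftfqta" already present; 0 new (none)
  "ftafuqfquqt" → prefix "ft" already present; 9 new (a, f, u, q, f, q, u, q, t)
  "ftfqtt" → prefix "ftfqt" already present; 1 new (t)
  "ftafuqtf" → prefix "ftafuq" already present; 2 new (t, f)
  "ftfqtatuqaa" → prefix "ftfqtatuq" already present; 2 new (a, a)
  "ftfauuaqff" → prefix "ftf" already present; 7 new (a, u, u, a, q, f, f)
  "ftfqtatauqt" → prefix "ftfqtatau" already present; 2 new (q, t)
  "fttaaq" → prefix "ft" already present; 4 new (t, a, a, q)
Total nodes = 11 + 10 + 3 + 5 + 7 + 2 + 0 + 0 + 4 + 0 + 1 + 0 + 9 + 1 + 2 + 2 + 7 + 2 + 4 = 70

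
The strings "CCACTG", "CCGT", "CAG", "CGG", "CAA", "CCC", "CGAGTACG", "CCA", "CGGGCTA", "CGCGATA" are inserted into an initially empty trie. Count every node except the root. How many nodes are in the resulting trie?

29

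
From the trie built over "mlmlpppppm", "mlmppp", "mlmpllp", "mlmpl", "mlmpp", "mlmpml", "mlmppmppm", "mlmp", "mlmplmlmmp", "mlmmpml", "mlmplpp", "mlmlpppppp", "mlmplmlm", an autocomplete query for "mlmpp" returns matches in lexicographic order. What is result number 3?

mlmppp

Words with prefix "mlmpp", in lexicographic order: "mlmpp", "mlmppmppm", "mlmppp"
Position 3: mlmppp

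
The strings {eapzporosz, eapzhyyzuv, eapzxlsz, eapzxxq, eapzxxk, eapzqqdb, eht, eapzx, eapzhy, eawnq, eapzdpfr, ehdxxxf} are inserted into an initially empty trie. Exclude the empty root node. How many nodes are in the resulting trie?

41

Trace insertions, counting only characters that open a new branch:
  "eapzporosz" → 10 new (e, a, p, z, p, o, r, o, s, z)
  "eapzhyyzuv" → prefix "eapz" already present; 6 new (h, y, y, z, u, v)
  "eapzxlsz" → prefix "eapz" already present; 4 new (x, l, s, z)
  "eapzxxq" → prefix "eapzx" already present; 2 new (x, q)
  "eapzxxk" → prefix "eapzxx" already present; 1 new (k)
  "eapzqqdb" → prefix "eapz" already present; 4 new (q, q, d, b)
  "eht" → prefix "e" already present; 2 new (h, t)
  "eapzx" → prefix "eapzx" already present; 0 new (none)
  "eapzhy" → prefix "eapzhy" already present; 0 new (none)
  "eawnq" → prefix "ea" already present; 3 new (w, n, q)
  "eapzdpfr" → prefix "eapz" already present; 4 new (d, p, f, r)
  "ehdxxxf" → prefix "eh" already present; 5 new (d, x, x, x, f)
Total nodes = 10 + 6 + 4 + 2 + 1 + 4 + 2 + 0 + 0 + 3 + 4 + 5 = 41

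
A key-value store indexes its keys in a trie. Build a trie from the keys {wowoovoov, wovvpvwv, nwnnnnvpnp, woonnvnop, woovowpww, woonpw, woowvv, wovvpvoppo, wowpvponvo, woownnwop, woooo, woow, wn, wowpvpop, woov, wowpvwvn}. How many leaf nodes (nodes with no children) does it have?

14

A leaf is a node with no children — equivalently, the end of a word that is not a proper prefix of any other stored word.
Those words: "nwnnnnvpnp", "wn", "woonnvnop", "woonpw", "woooo", "woovowpww", "woownnwop", "woowvv", "wovvpvoppo", "wovvpvwv", "wowoovoov", "wowpvponvo", "wowpvpop", "wowpvwvn"
Leaf count: 14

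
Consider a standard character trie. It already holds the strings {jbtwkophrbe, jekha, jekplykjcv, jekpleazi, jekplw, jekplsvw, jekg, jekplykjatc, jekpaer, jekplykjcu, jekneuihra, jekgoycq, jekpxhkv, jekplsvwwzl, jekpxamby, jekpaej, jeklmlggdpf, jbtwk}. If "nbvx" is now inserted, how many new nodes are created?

"nbvx" shares no prefix with any stored word, so all 4 characters open new nodes.
4 − 0 = 4 new nodes.

4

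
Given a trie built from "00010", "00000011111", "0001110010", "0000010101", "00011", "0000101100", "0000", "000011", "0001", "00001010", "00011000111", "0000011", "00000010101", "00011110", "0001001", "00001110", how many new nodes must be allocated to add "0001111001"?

"00011110" is already a path in the trie; the remaining "01" must be added.
New nodes needed: |"0001111001"| − 8 = 10 − 8 = 2.

2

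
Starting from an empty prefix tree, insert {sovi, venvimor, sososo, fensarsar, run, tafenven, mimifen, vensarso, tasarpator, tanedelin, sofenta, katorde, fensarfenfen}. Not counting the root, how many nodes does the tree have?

81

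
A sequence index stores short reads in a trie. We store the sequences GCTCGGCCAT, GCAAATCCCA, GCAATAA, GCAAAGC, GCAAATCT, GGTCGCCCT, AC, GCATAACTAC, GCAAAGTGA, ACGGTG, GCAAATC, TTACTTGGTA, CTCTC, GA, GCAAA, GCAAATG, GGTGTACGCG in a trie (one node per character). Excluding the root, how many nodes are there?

Count nodes per top-level branch (shared prefixes stored once):
  'A'-branch (AC, ACGGTG): 6 nodes
  'C'-branch (CTCTC): 5 nodes
  'G'-branch (GA, GCAAA, GCAAAGC, GCAAAGTGA, GCAAATC, GCAAATCCCA, GCAAATCT, GCAAATG, GCAATAA, GCATAACTAC, GCTCGGCCAT, GGTCGCCCT, GGTGTACGCG): 51 nodes
  'T'-branch (TTACTTGGTA): 10 nodes
Sum: 72

72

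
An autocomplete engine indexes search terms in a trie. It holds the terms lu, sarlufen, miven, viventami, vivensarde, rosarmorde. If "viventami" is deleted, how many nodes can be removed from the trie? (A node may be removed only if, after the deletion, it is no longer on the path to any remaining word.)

4

Walk "viventami" from the leaf back toward the root, removing each node that no remaining word uses.
The suffix "tami" (4 nodes) is used only by "viventami"; the node for "viven" still has the child "s", so pruning stops there.
Nodes removed: 4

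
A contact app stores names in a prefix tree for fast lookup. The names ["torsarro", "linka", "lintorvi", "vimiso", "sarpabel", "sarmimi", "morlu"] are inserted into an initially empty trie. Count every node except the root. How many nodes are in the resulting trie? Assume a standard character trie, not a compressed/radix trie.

41

Trace insertions, counting only characters that open a new branch:
  "torsarro" → 8 new (t, o, r, s, a, r, r, o)
  "linka" → 5 new (l, i, n, k, a)
  "lintorvi" → prefix "lin" already present; 5 new (t, o, r, v, i)
  "vimiso" → 6 new (v, i, m, i, s, o)
  "sarpabel" → 8 new (s, a, r, p, a, b, e, l)
  "sarmimi" → prefix "sar" already present; 4 new (m, i, m, i)
  "morlu" → 5 new (m, o, r, l, u)
Total nodes = 8 + 5 + 5 + 6 + 8 + 4 + 5 = 41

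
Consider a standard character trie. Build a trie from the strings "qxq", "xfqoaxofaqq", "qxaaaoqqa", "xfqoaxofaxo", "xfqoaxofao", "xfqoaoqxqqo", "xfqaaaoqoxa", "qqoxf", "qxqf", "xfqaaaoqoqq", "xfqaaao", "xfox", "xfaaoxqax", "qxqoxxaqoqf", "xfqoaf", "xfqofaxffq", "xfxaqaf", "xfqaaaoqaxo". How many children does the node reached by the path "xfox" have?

The children of the "xfox" node are the distinct next characters among strings starting with "xfox".
No stored string extends past "xfox".
That node has 0 child edges.

0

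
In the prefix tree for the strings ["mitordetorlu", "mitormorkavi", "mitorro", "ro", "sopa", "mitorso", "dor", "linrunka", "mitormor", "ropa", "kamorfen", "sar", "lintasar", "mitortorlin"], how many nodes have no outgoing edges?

A leaf is a node with no children — equivalently, the end of a word that is not a proper prefix of any other stored word.
Those words: "dor", "kamorfen", "linrunka", "lintasar", "mitordetorlu", "mitormorkavi", "mitorro", "mitorso", "mitortorlin", "ropa", "sar", "sopa"
Leaf count: 12

12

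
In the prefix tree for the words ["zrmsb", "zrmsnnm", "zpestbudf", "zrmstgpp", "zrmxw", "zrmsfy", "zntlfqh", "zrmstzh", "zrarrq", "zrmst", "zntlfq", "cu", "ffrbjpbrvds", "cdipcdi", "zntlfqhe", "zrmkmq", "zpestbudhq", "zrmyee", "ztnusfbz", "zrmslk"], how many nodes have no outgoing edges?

17

Leaves are exactly the stored words that no other stored word extends.
Those words: "cdipcdi", "cu", "ffrbjpbrvds", "zntlfqhe", "zpestbudf", "zpestbudhq", "zrarrq", "zrmkmq", "zrmsb", "zrmsfy", "zrmslk", "zrmsnnm", "zrmstgpp", "zrmstzh", "zrmxw", "zrmyee", "ztnusfbz"
Leaf count: 17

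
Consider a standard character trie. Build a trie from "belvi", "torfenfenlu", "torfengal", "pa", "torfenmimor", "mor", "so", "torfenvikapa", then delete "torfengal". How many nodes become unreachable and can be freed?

3

A node on "torfengal"'s path can go only if nothing else ends at it or branches off below it.
The suffix "gal" (3 nodes) is used only by "torfengal"; the node for "torfen" still has the child "f", so pruning stops there.
Nodes removed: 3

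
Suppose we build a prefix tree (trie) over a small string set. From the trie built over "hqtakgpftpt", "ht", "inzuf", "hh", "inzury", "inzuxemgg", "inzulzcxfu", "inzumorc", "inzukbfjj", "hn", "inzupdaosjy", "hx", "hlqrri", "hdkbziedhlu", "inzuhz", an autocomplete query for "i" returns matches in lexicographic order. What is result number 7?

inzury

DFS of the "i" subtree visits, in order: "inzuf", "inzuhz", "inzukbfjj", "inzulzcxfu", "inzumorc", "inzupdaosjy", "inzury", "inzuxemgg"
The 7th is inzury.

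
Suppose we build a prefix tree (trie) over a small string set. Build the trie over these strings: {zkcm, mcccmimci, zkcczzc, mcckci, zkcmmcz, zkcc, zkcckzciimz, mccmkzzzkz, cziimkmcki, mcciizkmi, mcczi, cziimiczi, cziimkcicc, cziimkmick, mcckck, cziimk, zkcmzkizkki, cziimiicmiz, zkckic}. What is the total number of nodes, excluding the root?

Insert word by word; a character creates a node only if that edge doesn't already exist:
  "zkcm" → 4 new (z, k, c, m)
  "mcccmimci" → 9 new (m, c, c, c, m, i, m, c, i)
  "zkcczzc" → prefix "zkc" already present; 4 new (c, z, z, c)
  "mcckci" → prefix "mcc" already present; 3 new (k, c, i)
  "zkcmmcz" → prefix "zkcm" already present; 3 new (m, c, z)
  "zkcc" → prefix "zkcc" already present; 0 new (none)
  "zkcckzciimz" → prefix "zkcc" already present; 7 new (k, z, c, i, i, m, z)
  "mccmkzzzkz" → prefix "mcc" already present; 7 new (m, k, z, z, z, k, z)
  "cziimkmcki" → 10 new (c, z, i, i, m, k, m, c, k, i)
  "mcciizkmi" → prefix "mcc" already present; 6 new (i, i, z, k, m, i)
  "mcczi" → prefix "mcc" already present; 2 new (z, i)
  "cziimiczi" → prefix "cziim" already present; 4 new (i, c, z, i)
  "cziimkcicc" → prefix "cziimk" already present; 4 new (c, i, c, c)
  "cziimkmick" → prefix "cziimkm" already present; 3 new (i, c, k)
  "mcckck" → prefix "mcckc" already present; 1 new (k)
  "cziimk" → prefix "cziimk" already present; 0 new (none)
  "zkcmzkizkki" → prefix "zkcm" already present; 7 new (z, k, i, z, k, k, i)
  "cziimiicmiz" → prefix "cziimi" already present; 5 new (i, c, m, i, z)
  "zkckic" → prefix "zkc" already present; 3 new (k, i, c)
Total nodes = 4 + 9 + 4 + 3 + 3 + 0 + 7 + 7 + 10 + 6 + 2 + 4 + 4 + 3 + 1 + 0 + 7 + 5 + 3 = 82

82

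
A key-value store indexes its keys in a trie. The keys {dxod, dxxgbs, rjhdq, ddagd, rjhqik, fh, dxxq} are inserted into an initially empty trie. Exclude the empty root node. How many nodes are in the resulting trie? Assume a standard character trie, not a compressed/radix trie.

23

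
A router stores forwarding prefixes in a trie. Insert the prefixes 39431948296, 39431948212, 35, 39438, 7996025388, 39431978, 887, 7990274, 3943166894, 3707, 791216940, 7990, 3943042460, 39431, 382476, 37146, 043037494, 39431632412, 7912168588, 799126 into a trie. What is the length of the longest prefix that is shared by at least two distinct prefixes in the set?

Look for the deepest trie node that still has at least two words in its subtree.
e.g. "39431948212" and "39431948296" share the prefix "394319482" of length 9; no pair shares a longer one.
Longest shared-prefix length: 9

9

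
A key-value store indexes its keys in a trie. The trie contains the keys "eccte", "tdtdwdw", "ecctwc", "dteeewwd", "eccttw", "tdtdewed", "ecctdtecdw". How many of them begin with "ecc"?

4

Filter for entries beginning with "ecc":
Matches: "ecctdtecdw", "eccte", "eccttw", "ecctwc"
Count: 4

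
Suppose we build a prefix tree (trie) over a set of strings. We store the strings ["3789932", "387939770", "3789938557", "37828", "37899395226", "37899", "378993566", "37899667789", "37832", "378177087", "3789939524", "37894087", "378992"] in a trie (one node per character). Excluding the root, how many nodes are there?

49

For each word, the new-node count is its length minus the longest prefix already in the trie:
  "3789932" → 7 new (3, 7, 8, 9, 9, 3, 2)
  "387939770" → prefix "3" already present; 8 new (8, 7, 9, 3, 9, 7, 7, 0)
  "3789938557" → prefix "378993" already present; 4 new (8, 5, 5, 7)
  "37828" → prefix "378" already present; 2 new (2, 8)
  "37899395226" → prefix "378993" already present; 5 new (9, 5, 2, 2, 6)
  "37899" → prefix "37899" already present; 0 new (none)
  "378993566" → prefix "378993" already present; 3 new (5, 6, 6)
  "37899667789" → prefix "37899" already present; 6 new (6, 6, 7, 7, 8, 9)
  "37832" → prefix "378" already present; 2 new (3, 2)
  "378177087" → prefix "378" already present; 6 new (1, 7, 7, 0, 8, 7)
  "3789939524" → prefix "378993952" already present; 1 new (4)
  "37894087" → prefix "3789" already present; 4 new (4, 0, 8, 7)
  "378992" → prefix "37899" already present; 1 new (2)
Total nodes = 7 + 8 + 4 + 2 + 5 + 0 + 3 + 6 + 2 + 6 + 1 + 4 + 1 = 49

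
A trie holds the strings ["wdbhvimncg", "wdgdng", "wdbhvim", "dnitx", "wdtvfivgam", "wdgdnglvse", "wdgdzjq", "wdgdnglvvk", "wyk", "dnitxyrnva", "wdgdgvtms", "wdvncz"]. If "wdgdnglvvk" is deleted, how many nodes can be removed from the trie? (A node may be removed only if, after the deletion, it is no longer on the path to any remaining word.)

A node on "wdgdnglvvk"'s path can go only if nothing else ends at it or branches off below it.
The suffix "vk" (2 nodes) is used only by "wdgdnglvvk"; the node for "wdgdnglv" still has the child "s", so pruning stops there.
Nodes removed: 2

2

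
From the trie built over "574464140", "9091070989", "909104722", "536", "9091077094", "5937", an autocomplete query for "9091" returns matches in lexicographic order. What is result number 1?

909104722

DFS of the "9091" subtree visits, in order: "909104722", "9091070989", "9091077094"
The 1st is 909104722.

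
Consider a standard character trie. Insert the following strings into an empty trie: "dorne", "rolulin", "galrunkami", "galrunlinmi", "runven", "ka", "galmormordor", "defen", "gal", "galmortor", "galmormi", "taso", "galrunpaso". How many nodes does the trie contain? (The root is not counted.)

Trace insertions, counting only characters that open a new branch:
  "dorne" → 5 new (d, o, r, n, e)
  "rolulin" → 7 new (r, o, l, u, l, i, n)
  "galrunkami" → 10 new (g, a, l, r, u, n, k, a, m, i)
  "galrunlinmi" → prefix "galrun" already present; 5 new (l, i, n, m, i)
  "runven" → prefix "r" already present; 5 new (u, n, v, e, n)
  "ka" → 2 new (k, a)
  "galmormordor" → prefix "gal" already present; 9 new (m, o, r, m, o, r, d, o, r)
  "defen" → prefix "d" already present; 4 new (e, f, e, n)
  "gal" → prefix "gal" already present; 0 new (none)
  "galmortor" → prefix "galmor" already present; 3 new (t, o, r)
  "galmormi" → prefix "galmorm" already present; 1 new (i)
  "taso" → 4 new (t, a, s, o)
  "galrunpaso" → prefix "galrun" already present; 4 new (p, a, s, o)
Total nodes = 5 + 7 + 10 + 5 + 5 + 2 + 9 + 4 + 0 + 3 + 1 + 4 + 4 = 59

59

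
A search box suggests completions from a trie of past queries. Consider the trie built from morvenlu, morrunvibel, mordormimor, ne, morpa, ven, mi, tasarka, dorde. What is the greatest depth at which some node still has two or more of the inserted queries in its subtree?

3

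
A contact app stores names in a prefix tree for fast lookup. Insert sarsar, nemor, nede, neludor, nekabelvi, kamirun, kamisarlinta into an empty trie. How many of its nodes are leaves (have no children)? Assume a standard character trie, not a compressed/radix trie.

7

Leaves are exactly the stored words that no other stored word extends.
Those words: "kamirun", "kamisarlinta", "nede", "nekabelvi", "neludor", "nemor", "sarsar"
Leaf count: 7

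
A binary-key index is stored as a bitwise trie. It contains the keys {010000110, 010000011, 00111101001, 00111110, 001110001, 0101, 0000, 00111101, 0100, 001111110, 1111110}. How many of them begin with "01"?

Filter for entries beginning with "01":
Matches: "0100", "010000011", "010000110", "0101"
Count: 4

4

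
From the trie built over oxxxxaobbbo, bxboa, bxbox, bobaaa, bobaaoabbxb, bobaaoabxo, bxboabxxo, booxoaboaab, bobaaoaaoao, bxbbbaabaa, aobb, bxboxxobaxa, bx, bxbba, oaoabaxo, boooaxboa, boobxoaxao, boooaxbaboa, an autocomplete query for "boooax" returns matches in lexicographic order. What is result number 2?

DFS of the "boooax" subtree visits, in order: "boooaxbaboa", "boooaxboa"
Position 2: boooaxboa

boooaxboa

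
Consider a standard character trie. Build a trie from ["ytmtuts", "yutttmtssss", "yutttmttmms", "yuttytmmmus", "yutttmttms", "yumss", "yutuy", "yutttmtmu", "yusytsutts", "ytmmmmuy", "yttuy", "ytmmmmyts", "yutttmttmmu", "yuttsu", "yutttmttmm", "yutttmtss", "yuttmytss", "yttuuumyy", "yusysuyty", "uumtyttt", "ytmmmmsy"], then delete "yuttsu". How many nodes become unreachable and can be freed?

2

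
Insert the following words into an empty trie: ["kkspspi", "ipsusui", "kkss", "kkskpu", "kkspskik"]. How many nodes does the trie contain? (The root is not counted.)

Trie structure (* marks end of a word):
(root)
├─ i
│  └─ p
│     └─ s
│        └─ u
│           └─ s
│              └─ u
│                 └─ i *
└─ k
   └─ k
      └─ s
         ├─ k
         │  └─ p
         │     └─ u *
         ├─ p
         │  └─ s
         │     ├─ k
         │     │  └─ i
         │     │     └─ k *
         │     └─ p
         │        └─ i *
         └─ s *
Counting every labelled node above: 21.

21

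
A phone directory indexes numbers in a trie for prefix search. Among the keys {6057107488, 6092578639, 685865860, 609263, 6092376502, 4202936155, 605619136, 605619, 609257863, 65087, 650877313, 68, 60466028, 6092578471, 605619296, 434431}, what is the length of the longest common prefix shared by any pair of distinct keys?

9

Look for the deepest trie node that still has at least two words in its subtree.
"609257863" and "6092578639" agree on "609257863" (9 characters) before diverging; nothing deeper is shared.
Longest shared-prefix length: 9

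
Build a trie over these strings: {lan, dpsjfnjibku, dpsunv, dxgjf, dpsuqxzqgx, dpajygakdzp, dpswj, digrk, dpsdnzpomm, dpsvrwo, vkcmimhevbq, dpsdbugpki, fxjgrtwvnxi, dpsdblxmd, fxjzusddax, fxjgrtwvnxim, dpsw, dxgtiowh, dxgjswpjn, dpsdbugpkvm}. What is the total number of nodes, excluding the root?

Insert word by word; a character creates a node only if that edge doesn't already exist:
  "lan" → 3 new (l, a, n)
  "dpsjfnjibku" → 11 new (d, p, s, j, f, n, j, i, b, k, u)
  "dpsunv" → prefix "dps" already present; 3 new (u, n, v)
  "dxgjf" → prefix "d" already present; 4 new (x, g, j, f)
  "dpsuqxzqgx" → prefix "dpsu" already present; 6 new (q, x, z, q, g, x)
  "dpajygakdzp" → prefix "dp" already present; 9 new (a, j, y, g, a, k, d, z, p)
  "dpswj" → prefix "dps" already present; 2 new (w, j)
  "digrk" → prefix "d" already present; 4 new (i, g, r, k)
  "dpsdnzpomm" → prefix "dps" already present; 7 new (d, n, z, p, o, m, m)
  "dpsvrwo" → prefix "dps" already present; 4 new (v, r, w, o)
  "vkcmimhevbq" → 11 new (v, k, c, m, i, m, h, e, v, b, q)
  "dpsdbugpki" → prefix "dpsd" already present; 6 new (b, u, g, p, k, i)
  "fxjgrtwvnxi" → 11 new (f, x, j, g, r, t, w, v, n, x, i)
  "dpsdblxmd" → prefix "dpsdb" already present; 4 new (l, x, m, d)
  "fxjzusddax" → prefix "fxj" already present; 7 new (z, u, s, d, d, a, x)
  "fxjgrtwvnxim" → prefix "fxjgrtwvnxi" already present; 1 new (m)
  "dpsw" → prefix "dpsw" already present; 0 new (none)
  "dxgtiowh" → prefix "dxg" already present; 5 new (t, i, o, w, h)
  "dxgjswpjn" → prefix "dxgj" already present; 5 new (s, w, p, j, n)
  "dpsdbugpkvm" → prefix "dpsdbugpk" already present; 2 new (v, m)
Total nodes = 3 + 11 + 3 + 4 + 6 + 9 + 2 + 4 + 7 + 4 + 11 + 6 + 11 + 4 + 7 + 1 + 0 + 5 + 5 + 2 = 105

105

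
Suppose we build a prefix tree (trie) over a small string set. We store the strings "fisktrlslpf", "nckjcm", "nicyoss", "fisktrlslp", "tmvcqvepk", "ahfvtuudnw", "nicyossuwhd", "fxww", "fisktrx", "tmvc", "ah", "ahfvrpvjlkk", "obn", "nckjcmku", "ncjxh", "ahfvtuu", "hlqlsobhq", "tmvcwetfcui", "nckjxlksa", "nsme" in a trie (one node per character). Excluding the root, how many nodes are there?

For each word, the new-node count is its length minus the longest prefix already in the trie:
  "fisktrlslpf" → 11 new (f, i, s, k, t, r, l, s, l, p, f)
  "nckjcm" → 6 new (n, c, k, j, c, m)
  "nicyoss" → prefix "n" already present; 6 new (i, c, y, o, s, s)
  "fisktrlslp" → prefix "fisktrlslp" already present; 0 new (none)
  "tmvcqvepk" → 9 new (t, m, v, c, q, v, e, p, k)
  "ahfvtuudnw" → 10 new (a, h, f, v, t, u, u, d, n, w)
  "nicyossuwhd" → prefix "nicyoss" already present; 4 new (u, w, h, d)
  "fxww" → prefix "f" already present; 3 new (x, w, w)
  "fisktrx" → prefix "fisktr" already present; 1 new (x)
  "tmvc" → prefix "tmvc" already present; 0 new (none)
  "ah" → prefix "ah" already present; 0 new (none)
  "ahfvrpvjlkk" → prefix "ahfv" already present; 7 new (r, p, v, j, l, k, k)
  "obn" → 3 new (o, b, n)
  "nckjcmku" → prefix "nckjcm" already present; 2 new (k, u)
  "ncjxh" → prefix "nc" already present; 3 new (j, x, h)
  "ahfvtuu" → prefix "ahfvtuu" already present; 0 new (none)
  "hlqlsobhq" → 9 new (h, l, q, l, s, o, b, h, q)
  "tmvcwetfcui" → prefix "tmvc" already present; 7 new (w, e, t, f, c, u, i)
  "nckjxlksa" → prefix "nckj" already present; 5 new (x, l, k, s, a)
  "nsme" → prefix "n" already present; 3 new (s, m, e)
Total nodes = 11 + 6 + 6 + 0 + 9 + 10 + 4 + 3 + 1 + 0 + 0 + 7 + 3 + 2 + 3 + 0 + 9 + 7 + 5 + 3 = 89

89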